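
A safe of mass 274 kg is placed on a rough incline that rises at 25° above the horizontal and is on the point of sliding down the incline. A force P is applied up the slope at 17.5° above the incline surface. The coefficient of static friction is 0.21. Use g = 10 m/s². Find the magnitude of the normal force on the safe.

N ≈ 2270 N

On the verge of sliding down the incline, friction equals μN and acts up the slope.
Perpendicular: N + P sin 17.5° = W cos 25° = 2483 N.
Along incline: P cos 17.5° + μN = W sin 25° with W sin 25° = 1158 N.
Solving the pair for P and N: P = 714.7 N, N = 2268 N (and f = μN = 476.4 N).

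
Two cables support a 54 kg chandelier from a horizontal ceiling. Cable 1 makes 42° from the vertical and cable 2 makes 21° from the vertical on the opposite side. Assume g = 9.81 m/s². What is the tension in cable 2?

T_2 ≈ 398 N

Angles from the horizontal: cable 1 is 90° − 42° = 48°, cable 2 is 90° − 21° = 69°.
Weight W = 54 × 9.81 = 529.7 N acts straight down.
Horizontal: T_1 cos 48° = T_2 cos 69°  →  T_1 = 0.5356 T_2.
Vertical: T_1 sin 48° + T_2 sin 69° = 529.7.
Substituting the horizontal relation into the vertical equation gives 1.332 T_2 = 529.7, so T_2 = 397.8 N.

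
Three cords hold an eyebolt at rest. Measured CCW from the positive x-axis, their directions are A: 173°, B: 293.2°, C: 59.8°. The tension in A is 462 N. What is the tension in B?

T_B ≈ 529 N

Resolve: ΣF_x = 462 cos 173° + T_B cos 293.2° + T_C cos 59.8° = 0.
        ΣF_y = 462 sin 173° + T_B sin 293.2° + T_C sin 59.8° = 0.
The known terms sum to (-458.6, 56.3) N, so 0.3939 T_B + 0.5030 T_C = 458.6 and -0.9191 T_B + 0.8643 T_C = -56.3.
Solving simultaneously: T_B = 528.9 N, T_C = 497.4 N.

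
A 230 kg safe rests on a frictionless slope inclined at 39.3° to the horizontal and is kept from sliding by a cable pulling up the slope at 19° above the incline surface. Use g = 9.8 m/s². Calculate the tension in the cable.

T ≈ 1510 N

Take axes along and perpendicular to the incline. Weight components: W sin 39.3° = 1428 N down-slope, W cos 39.3° = 1744 N into the surface.
Along incline: T cos 19° = W sin 39.3° → T = 1510 N.
Perpendicular: N = W cos 39.3° − T sin 19° = 1253 N.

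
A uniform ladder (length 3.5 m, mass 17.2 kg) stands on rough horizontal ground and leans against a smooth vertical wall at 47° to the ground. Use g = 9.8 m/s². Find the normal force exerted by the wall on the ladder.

Torques about the foot: N_wall · 3.5 sin 47° = 17.2×9.8×1.75 cos 47° → N_wall = 78.592 N.

N_wall ≈ 78.6 N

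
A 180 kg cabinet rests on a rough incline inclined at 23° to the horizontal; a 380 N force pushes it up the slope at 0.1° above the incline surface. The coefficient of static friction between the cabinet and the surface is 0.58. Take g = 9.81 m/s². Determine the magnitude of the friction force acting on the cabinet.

Axes along / perpendicular to the incline. W sin 23° = 690 N down-slope; W cos 23° = 1625 N into the surface.
Perpendicular: N = W cos 23° − P sin 0.1° = 1625 − 0.6632 = 1625 N.
Along incline: P cos 0.1° + f = W sin 23° (friction acts up-slope) → f = 690 − 380 = 310 N.
|f| = 310 N ≤ μN = 942.4 N, so the cabinet is indeed static.

f ≈ 310 N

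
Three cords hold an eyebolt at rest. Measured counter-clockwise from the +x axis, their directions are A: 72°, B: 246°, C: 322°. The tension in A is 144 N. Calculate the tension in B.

T_B ≈ 139 N

Resolve: ΣF_x = 144 cos 72° + T_B cos 246° + T_C cos 322° = 0.
        ΣF_y = 144 sin 72° + T_B sin 246° + T_C sin 322° = 0.
The known terms sum to (44.5, 137) N, so -0.4067 T_B + 0.7880 T_C = -44.5 and -0.9135 T_B − 0.6157 T_C = -137.
Solving simultaneously: T_B = 139.5 N, T_C = 15.51 N.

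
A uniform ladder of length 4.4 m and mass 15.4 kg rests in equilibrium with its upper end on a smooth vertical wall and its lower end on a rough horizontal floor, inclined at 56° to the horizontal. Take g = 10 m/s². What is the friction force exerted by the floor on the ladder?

Torques about the foot: N_wall · 4.4 sin 56° = 15.4×10×2.2 cos 56° → N_wall = 51.937 N.
ΣF_x = 0: f_floor = N_wall = 51.937 N.

f ≈ 51.9 N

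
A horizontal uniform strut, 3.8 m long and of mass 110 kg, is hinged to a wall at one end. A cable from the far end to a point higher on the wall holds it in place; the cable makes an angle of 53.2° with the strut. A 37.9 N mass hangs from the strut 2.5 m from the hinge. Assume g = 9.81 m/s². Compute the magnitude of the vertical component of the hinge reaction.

Take torques about the hinge: T sin 53.2° · 3.8 = 110×9.81×1.9 + 37.9×2.5 = 2145 N·m.
So T = 2145 / (0.8007 × 3.8) = 704.96 N.
ΣF_y = 0: H_y = (110×9.81 + 37.9) − T sin 53.2° = 1117 − 564.48 = 552.52 N.

|H_y| ≈ 553 N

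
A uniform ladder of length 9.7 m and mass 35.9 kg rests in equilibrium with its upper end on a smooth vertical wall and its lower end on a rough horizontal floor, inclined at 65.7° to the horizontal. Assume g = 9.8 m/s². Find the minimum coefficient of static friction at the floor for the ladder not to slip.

ΣF_y = 0: N_floor = 35.9×9.8 = 351.82 N.
Torques about the foot: N_wall · 9.7 sin 65.7° = 35.9×9.8×4.85 cos 65.7° → N_wall = 79.426 N.
ΣF_x = 0: f_floor = N_wall = 79.426 N.
μ_min = f_floor / N_floor = 79.426 / 351.82 = 0.2258.

μ_min ≈ 0.226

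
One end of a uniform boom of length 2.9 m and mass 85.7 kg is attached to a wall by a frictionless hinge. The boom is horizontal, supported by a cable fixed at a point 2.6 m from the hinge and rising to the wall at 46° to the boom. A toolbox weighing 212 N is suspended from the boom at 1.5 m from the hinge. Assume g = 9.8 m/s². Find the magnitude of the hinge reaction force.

|H| ≈ 734 N

Take torques about the hinge: T sin 46° · 2.6 = 85.7×9.8×1.45 + 212×1.5 = 1535.8 N·m.
So T = 1535.8 / (0.7193 × 2.6) = 821.16 N.
ΣF_x = 0: H_x = T cos 46° = 570.42 N.
ΣF_y = 0: H_y = (85.7×9.8 + 212) − T sin 46° = 1051.9 − 590.69 = 461.17 N.
|H| = √(H_x² + H_y²) = √((570.42)² + (461.17)²) = 733.53 N.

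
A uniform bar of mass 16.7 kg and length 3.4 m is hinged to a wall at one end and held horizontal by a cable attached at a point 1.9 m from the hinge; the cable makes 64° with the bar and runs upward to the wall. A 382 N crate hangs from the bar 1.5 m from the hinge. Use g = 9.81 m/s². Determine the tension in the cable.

T ≈ 499 N

Take torques about the hinge: T sin 64° · 1.9 = 16.7×9.81×1.7 + 382×1.5 = 851.51 N·m.
So T = 851.51 / (0.8988 × 1.9) = 498.62 N.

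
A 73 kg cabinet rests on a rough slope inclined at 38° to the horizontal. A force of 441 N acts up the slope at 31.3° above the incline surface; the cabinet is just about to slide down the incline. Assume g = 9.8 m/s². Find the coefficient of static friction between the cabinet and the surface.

On the verge of sliding down the incline, friction is at its maximum μN and acts up the slope.
Perpendicular to incline: N = W cos 38° − P sin 31.3° = 563.7 − 229.1 = 334.6 N.
Along incline: P cos 31.3° + μN = W sin 38° → μ = (W sin 38° − P cos 31.3°) / N = 0.1901.

μ ≈ 0.190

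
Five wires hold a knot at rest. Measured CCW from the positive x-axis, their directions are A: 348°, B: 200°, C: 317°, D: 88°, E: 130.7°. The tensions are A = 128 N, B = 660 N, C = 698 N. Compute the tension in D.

Resolve: ΣF_x = 128 cos 348° + 660 cos 200° + 698 cos 317° + T_D cos 88° + T_E cos 130.7° = 0.
        ΣF_y = 128 sin 348° + 660 sin 200° + 698 sin 317° + T_D sin 88° + T_E sin 130.7° = 0.
The known terms sum to (15.49, -728.4) N, so 0.0349 T_D − 0.6521 T_E = -15.49 and 0.9994 T_D + 0.7581 T_E = 728.4.
Solving simultaneously: T_D = 683.1 N, T_E = 60.31 N.

T_D ≈ 683 N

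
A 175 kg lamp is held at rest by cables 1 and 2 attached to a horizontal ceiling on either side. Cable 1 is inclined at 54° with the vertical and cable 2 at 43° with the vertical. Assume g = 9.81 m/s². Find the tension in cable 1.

T_1 ≈ 1180 N

Angles from the horizontal: cable 1 is 90° − 54° = 36°, cable 2 is 90° − 43° = 47°.
Weight W = 175 × 9.81 = 1717 N acts straight down.
Horizontal: T_1 cos 36° = T_2 cos 47°  →  T_2 = 1.186 T_1.
Vertical: T_1 sin 36° + T_2 sin 47° = 1717.
Substituting the horizontal relation into the vertical equation gives 1.455 T_1 = 1717, so T_1 = 1180 N.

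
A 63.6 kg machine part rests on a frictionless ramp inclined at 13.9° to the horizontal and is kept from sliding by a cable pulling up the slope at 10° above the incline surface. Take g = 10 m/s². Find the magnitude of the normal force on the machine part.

N ≈ 590 N

Take axes along and perpendicular to the incline. Weight components: W sin 13.9° = 152.8 N down-slope, W cos 13.9° = 617.4 N into the surface.
Along incline: T cos 10° = W sin 13.9° → T = 155.1 N.
Perpendicular: N = W cos 13.9° − T sin 10° = 590.4 N.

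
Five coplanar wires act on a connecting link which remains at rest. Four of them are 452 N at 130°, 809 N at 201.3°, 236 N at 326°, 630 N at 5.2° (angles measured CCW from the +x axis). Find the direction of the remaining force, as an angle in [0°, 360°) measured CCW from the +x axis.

Sum the known components: ΣF_x = -221.2 N, ΣF_y = -22.49 N.
For equilibrium the remaining force must supply (−ΣF_x, −ΣF_y) = (221.2, 22.49) N.
Magnitude = √((221.2)² + (22.49)²) = 222.4 N; direction = atan2(22.49, 221.2) = 5.8°.

θ ≈ 5.80°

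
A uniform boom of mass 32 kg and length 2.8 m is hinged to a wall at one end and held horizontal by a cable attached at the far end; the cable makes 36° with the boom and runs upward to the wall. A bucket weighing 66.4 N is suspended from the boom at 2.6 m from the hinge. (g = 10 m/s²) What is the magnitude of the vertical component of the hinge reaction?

|H_y| ≈ 165 N

Take torques about the hinge: T sin 36° · 2.8 = 32×10×1.4 + 66.4×2.6 = 620.64 N·m.
So T = 620.64 / (0.5878 × 2.8) = 377.11 N.
ΣF_y = 0: H_y = (32×10 + 66.4) − T sin 36° = 386.4 − 221.66 = 164.74 N.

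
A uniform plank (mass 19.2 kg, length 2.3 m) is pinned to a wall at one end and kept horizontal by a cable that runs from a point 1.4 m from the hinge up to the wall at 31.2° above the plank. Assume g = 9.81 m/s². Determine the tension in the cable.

Take torques about the hinge: T sin 31.2° · 1.4 = 19.2×9.81×1.15 = 216.6 N·m.
So T = 216.6 / (0.5180 × 1.4) = 298.67 N.

T ≈ 299 N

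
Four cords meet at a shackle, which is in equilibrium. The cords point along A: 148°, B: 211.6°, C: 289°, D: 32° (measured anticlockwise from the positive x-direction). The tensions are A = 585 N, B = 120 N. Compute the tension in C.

Resolve: ΣF_x = 585 cos 148° + 120 cos 211.6° + T_C cos 289° + T_D cos 32° = 0.
        ΣF_y = 585 sin 148° + 120 sin 211.6° + T_C sin 289° + T_D sin 32° = 0.
The known terms sum to (-598.3, 247.1) N, so 0.3256 T_C + 0.8480 T_D = 598.3 and -0.9455 T_C + 0.5299 T_D = -247.1.
Solving simultaneously: T_C = 540.5 N, T_D = 498 N.

T_C ≈ 540 N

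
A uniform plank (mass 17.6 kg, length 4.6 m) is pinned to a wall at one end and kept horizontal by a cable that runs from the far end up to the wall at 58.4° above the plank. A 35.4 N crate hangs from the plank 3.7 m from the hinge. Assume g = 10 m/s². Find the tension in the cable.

T ≈ 137 N

Take torques about the hinge: T sin 58.4° · 4.6 = 17.6×10×2.3 + 35.4×3.7 = 535.78 N·m.
So T = 535.78 / (0.8517 × 4.6) = 136.75 N.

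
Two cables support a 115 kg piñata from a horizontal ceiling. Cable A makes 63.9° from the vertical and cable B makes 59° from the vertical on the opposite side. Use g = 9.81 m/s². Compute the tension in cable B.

Angles from the horizontal: cable A is 90° − 63.9° = 26.1°, cable B is 90° − 59° = 31°.
Weight W = 115 × 9.81 = 1128 N acts straight down.
Horizontal: T_A cos 26.1° = T_B cos 31°  →  T_A = 0.9545 T_B.
Vertical: T_A sin 26.1° + T_B sin 31° = 1128.
Substituting the horizontal relation into the vertical equation gives 0.935 T_B = 1128, so T_B = 1207 N.

T_B ≈ 1210 N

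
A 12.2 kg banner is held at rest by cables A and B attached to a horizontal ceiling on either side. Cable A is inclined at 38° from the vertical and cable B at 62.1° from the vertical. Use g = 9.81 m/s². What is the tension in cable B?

Angles from the horizontal: cable A is 90° − 38° = 52°, cable B is 90° − 62.1° = 27.9°.
Weight W = 12.2 × 9.81 = 119.7 N acts straight down.
Horizontal: T_A cos 52° = T_B cos 27.9°  →  T_A = 1.435 T_B.
Vertical: T_A sin 52° + T_B sin 27.9° = 119.7.
Substituting the horizontal relation into the vertical equation gives 1.599 T_B = 119.7, so T_B = 74.84 N.

T_B ≈ 74.8 N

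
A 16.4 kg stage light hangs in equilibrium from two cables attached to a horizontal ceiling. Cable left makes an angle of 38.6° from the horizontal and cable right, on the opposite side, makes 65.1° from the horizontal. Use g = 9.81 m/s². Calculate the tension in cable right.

Weight W = 16.4 × 9.81 = 160.9 N acts straight down.
Horizontal: T_left cos 38.6° = T_right cos 65.1°  →  T_left = 0.5387 T_right.
Vertical: T_left sin 38.6° + T_right sin 65.1° = 160.9.
Substituting the horizontal relation into the vertical equation gives 1.243 T_right = 160.9, so T_right = 129.4 N.

T_right ≈ 129 N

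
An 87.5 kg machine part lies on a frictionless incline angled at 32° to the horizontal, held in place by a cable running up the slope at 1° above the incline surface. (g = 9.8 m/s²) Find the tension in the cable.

T ≈ 454 N

Take axes along and perpendicular to the incline. Weight components: W sin 32° = 454.4 N down-slope, W cos 32° = 727.2 N into the surface.
Along incline: T cos 1° = W sin 32° → T = 454.5 N.
Perpendicular: N = W cos 32° − T sin 1° = 719.3 N.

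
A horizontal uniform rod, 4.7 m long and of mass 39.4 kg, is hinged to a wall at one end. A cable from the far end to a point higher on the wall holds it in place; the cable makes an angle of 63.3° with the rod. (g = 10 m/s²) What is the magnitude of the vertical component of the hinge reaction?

|H_y| ≈ 197 N

Take torques about the hinge: T sin 63.3° · 4.7 = 39.4×10×2.35 = 925.9 N·m.
So T = 925.9 / (0.8934 × 4.7) = 220.51 N.
ΣF_y = 0: H_y = (39.4×10) − T sin 63.3° = 394 − 197 = 197 N.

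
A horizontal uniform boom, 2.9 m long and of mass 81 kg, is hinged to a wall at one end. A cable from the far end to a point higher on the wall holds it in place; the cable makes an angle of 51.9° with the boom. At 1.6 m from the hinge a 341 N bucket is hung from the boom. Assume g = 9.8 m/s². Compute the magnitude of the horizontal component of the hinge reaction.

Take torques about the hinge: T sin 51.9° · 2.9 = 81×9.8×1.45 + 341×1.6 = 1696.6 N·m.
So T = 1696.6 / (0.7869 × 2.9) = 743.44 N.
ΣF_x = 0: H_x = T cos 51.9° = 458.73 N.

H_x ≈ 459 N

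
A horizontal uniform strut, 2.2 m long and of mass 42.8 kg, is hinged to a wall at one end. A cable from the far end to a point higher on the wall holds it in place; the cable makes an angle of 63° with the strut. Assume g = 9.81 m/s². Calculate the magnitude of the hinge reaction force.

Take torques about the hinge: T sin 63° · 2.2 = 42.8×9.81×1.1 = 461.85 N·m.
So T = 461.85 / (0.8910 × 2.2) = 235.61 N.
ΣF_x = 0: H_x = T cos 63° = 106.97 N.
ΣF_y = 0: H_y = (42.8×9.81) − T sin 63° = 419.87 − 209.93 = 209.93 N.
|H| = √(H_x² + H_y²) = √((106.97)² + (209.93)²) = 235.61 N.

|H| ≈ 236 N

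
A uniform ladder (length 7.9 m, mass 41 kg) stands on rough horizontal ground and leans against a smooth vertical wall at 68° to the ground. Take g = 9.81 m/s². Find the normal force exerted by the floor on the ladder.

N_floor ≈ 402 N

ΣF_y = 0: N_floor = 41×9.81 = 402.21 N.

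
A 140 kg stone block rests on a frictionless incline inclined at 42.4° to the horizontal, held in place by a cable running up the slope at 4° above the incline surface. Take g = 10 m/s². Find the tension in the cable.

Take axes along and perpendicular to the incline. Weight components: W sin 42.4° = 944 N down-slope, W cos 42.4° = 1034 N into the surface.
Along incline: T cos 4° = W sin 42.4° → T = 946.3 N.
Perpendicular: N = W cos 42.4° − T sin 4° = 967.8 N.

T ≈ 946 N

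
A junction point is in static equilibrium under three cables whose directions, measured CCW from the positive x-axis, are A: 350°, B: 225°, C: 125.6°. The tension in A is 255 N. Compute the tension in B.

Resolve: ΣF_x = 255 cos 350° + T_B cos 225° + T_C cos 125.6° = 0.
        ΣF_y = 255 sin 350° + T_B sin 225° + T_C sin 125.6° = 0.
The known terms sum to (251.1, -44.28) N, so -0.7071 T_B − 0.5821 T_C = -251.1 and -0.7071 T_B + 0.8131 T_C = 44.28.
Solving simultaneously: T_B = 180.8 N, T_C = 211.7 N.

T_B ≈ 181 N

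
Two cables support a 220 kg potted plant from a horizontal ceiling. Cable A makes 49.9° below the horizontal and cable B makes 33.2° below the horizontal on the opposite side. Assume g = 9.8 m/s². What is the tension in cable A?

T_A ≈ 1820 N

Weight W = 220 × 9.8 = 2156 N acts straight down.
Horizontal: T_A cos 49.9° = T_B cos 33.2°  →  T_B = 0.7698 T_A.
Vertical: T_A sin 49.9° + T_B sin 33.2° = 2156.
Substituting the horizontal relation into the vertical equation gives 1.186 T_A = 2156, so T_A = 1817 N.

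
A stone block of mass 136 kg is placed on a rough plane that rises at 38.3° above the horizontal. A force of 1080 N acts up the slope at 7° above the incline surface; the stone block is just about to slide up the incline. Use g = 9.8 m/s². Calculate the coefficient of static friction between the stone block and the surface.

On the verge of sliding up the incline, friction is at its maximum μN and acts down the slope.
Perpendicular to incline: N = W cos 38.3° − P sin 7° = 1046 − 131.6 = 914.3 N.
Along incline: P cos 7° − μN = W sin 38.3° → μ = −(W sin 38.3° − P cos 7°) / N = 0.2689.

μ ≈ 0.269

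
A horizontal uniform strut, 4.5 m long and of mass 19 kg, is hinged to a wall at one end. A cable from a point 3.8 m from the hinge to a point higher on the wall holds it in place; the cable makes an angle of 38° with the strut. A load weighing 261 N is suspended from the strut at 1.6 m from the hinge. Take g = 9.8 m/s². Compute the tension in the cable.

Take torques about the hinge: T sin 38° · 3.8 = 19×9.8×2.25 + 261×1.6 = 836.55 N·m.
So T = 836.55 / (0.6157 × 3.8) = 357.57 N.

T ≈ 358 N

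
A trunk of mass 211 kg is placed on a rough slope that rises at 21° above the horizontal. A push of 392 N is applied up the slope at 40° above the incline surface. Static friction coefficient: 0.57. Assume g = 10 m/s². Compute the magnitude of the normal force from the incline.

N ≈ 1720 N

Axes along / perpendicular to the incline. W sin 21° = 756.2 N down-slope; W cos 21° = 1970 N into the surface.
Perpendicular: N = W cos 21° − P sin 40° = 1970 − 252 = 1718 N.
Along incline: P cos 40° + f = W sin 21° (friction acts up-slope) → f = 756.2 − 300.3 = 455.9 N.
|f| = 455.9 N ≤ μN = 979.2 N, so the trunk is indeed static.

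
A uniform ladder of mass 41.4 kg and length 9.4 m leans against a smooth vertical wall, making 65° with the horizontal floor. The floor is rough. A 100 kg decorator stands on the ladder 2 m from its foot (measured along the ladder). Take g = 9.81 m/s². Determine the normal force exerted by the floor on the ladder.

N_floor ≈ 1390 N

ΣF_y = 0: N_floor = 41.4×9.81 + 100×9.81 = 1387.1 N.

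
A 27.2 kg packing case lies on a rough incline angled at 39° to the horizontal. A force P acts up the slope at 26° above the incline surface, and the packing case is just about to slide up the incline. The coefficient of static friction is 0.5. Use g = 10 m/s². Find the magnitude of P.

P ≈ 248 N

On the verge of sliding up the incline, friction equals μN and acts down the slope.
Perpendicular: N + P sin 26° = W cos 39° = 211.4 N.
Along incline: P cos 26° = W sin 39° + μN  with W sin 39° = 171.2 N.
Solving the pair for P and N: P = 247.6 N, N = 102.8 N (and f = μN = 51.41 N).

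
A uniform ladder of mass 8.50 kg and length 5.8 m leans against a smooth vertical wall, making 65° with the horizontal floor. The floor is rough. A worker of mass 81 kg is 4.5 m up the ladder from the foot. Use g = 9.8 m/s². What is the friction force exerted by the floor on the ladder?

f ≈ 307 N

Torques about the foot: N_wall · 5.8 sin 65° = 8.50×9.8×2.9 cos 65° + 81×9.8×4.5 cos 65° → N_wall = 306.61 N.
ΣF_x = 0: f_floor = N_wall = 306.61 N.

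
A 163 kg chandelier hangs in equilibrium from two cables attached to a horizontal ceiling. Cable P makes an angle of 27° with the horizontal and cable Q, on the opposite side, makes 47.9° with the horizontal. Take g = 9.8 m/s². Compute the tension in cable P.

Weight W = 163 × 9.8 = 1597 N acts straight down.
Horizontal: T_P cos 27° = T_Q cos 47.9°  →  T_Q = 1.329 T_P.
Vertical: T_P sin 27° + T_Q sin 47.9° = 1597.
Substituting the horizontal relation into the vertical equation gives 1.44 T_P = 1597, so T_P = 1109 N.

T_P ≈ 1110 N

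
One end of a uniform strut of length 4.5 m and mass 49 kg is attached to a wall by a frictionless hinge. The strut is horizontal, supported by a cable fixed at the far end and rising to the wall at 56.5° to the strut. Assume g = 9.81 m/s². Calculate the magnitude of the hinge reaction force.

|H| ≈ 288 N

Take torques about the hinge: T sin 56.5° · 4.5 = 49×9.81×2.25 = 1081.6 N·m.
So T = 1081.6 / (0.8339 × 4.5) = 288.22 N.
ΣF_x = 0: H_x = T cos 56.5° = 159.08 N.
ΣF_y = 0: H_y = (49×9.81) − T sin 56.5° = 480.69 − 240.34 = 240.34 N.
|H| = √(H_x² + H_y²) = √((159.08)² + (240.34)²) = 288.22 N.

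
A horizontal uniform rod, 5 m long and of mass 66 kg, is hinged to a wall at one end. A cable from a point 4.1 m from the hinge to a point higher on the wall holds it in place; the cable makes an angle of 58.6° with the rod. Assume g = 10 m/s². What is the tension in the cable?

T ≈ 471 N

Take torques about the hinge: T sin 58.6° · 4.1 = 66×10×2.5 = 1650 N·m.
So T = 1650 / (0.8536 × 4.1) = 471.49 N.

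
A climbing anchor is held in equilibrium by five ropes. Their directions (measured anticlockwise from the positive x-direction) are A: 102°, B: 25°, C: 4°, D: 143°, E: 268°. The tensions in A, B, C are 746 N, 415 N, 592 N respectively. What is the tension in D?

T_D ≈ 950 N

Resolve: ΣF_x = 746 cos 102° + 415 cos 25° + 592 cos 4° + T_D cos 143° + T_E cos 268° = 0.
        ΣF_y = 746 sin 102° + 415 sin 25° + 592 sin 4° + T_D sin 143° + T_E sin 268° = 0.
The known terms sum to (811.6, 946.4) N, so -0.7986 T_D − 0.0349 T_E = -811.6 and 0.6018 T_D − 0.9994 T_E = -946.4.
Solving simultaneously: T_D = 949.8 N, T_E = 1519 N.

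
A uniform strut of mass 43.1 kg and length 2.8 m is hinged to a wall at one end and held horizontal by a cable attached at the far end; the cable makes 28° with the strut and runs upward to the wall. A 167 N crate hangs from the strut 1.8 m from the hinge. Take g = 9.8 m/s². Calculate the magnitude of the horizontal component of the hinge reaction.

Take torques about the hinge: T sin 28° · 2.8 = 43.1×9.8×1.4 + 167×1.8 = 891.93 N·m.
So T = 891.93 / (0.4695 × 2.8) = 678.52 N.
ΣF_x = 0: H_x = T cos 28° = 599.1 N.

H_x ≈ 599 N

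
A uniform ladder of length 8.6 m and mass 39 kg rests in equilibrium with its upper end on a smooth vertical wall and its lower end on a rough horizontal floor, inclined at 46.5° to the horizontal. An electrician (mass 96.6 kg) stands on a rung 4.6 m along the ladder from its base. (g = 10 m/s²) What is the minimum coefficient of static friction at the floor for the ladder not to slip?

ΣF_y = 0: N_floor = 39×10 + 96.6×10 = 1356 N.
Torques about the foot: N_wall · 8.6 sin 46.5° = 39×10×4.3 cos 46.5° + 96.6×10×4.6 cos 46.5° → N_wall = 675.38 N.
ΣF_x = 0: f_floor = N_wall = 675.38 N.
μ_min = f_floor / N_floor = 675.38 / 1356 = 0.4981.

μ_min ≈ 0.498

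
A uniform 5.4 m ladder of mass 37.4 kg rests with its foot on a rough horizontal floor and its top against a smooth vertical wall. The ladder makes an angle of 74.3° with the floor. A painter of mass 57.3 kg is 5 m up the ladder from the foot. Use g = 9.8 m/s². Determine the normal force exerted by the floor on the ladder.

ΣF_y = 0: N_floor = 37.4×9.8 + 57.3×9.8 = 928.06 N.

N_floor ≈ 928 N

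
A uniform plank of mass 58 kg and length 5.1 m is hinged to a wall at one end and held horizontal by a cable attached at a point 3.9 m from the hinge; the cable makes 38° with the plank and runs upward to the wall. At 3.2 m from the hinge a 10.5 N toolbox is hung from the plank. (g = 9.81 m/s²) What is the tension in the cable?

Take torques about the hinge: T sin 38° · 3.9 = 58×9.81×2.55 + 10.5×3.2 = 1484.5 N·m.
So T = 1484.5 / (0.6157 × 3.9) = 618.26 N.

T ≈ 618 N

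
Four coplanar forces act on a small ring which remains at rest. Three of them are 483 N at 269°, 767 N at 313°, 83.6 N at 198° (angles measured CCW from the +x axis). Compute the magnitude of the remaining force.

F ≈ 1150 N

Sum the known components: ΣF_x = 435.2 N, ΣF_y = -1070 N.
For equilibrium the remaining force must supply (−ΣF_x, −ΣF_y) = (-435.2, 1070) N.
Magnitude = √((-435.2)² + (1070)²) = 1155 N; direction = atan2(1070, -435.2) = 112.1°.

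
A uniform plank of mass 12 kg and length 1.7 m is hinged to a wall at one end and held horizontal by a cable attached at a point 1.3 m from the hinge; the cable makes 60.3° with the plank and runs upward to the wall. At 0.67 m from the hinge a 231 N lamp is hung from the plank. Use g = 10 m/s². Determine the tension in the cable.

T ≈ 227 N

Take torques about the hinge: T sin 60.3° · 1.3 = 12×10×0.85 + 231×0.67 = 256.77 N·m.
So T = 256.77 / (0.8686 × 1.3) = 227.39 N.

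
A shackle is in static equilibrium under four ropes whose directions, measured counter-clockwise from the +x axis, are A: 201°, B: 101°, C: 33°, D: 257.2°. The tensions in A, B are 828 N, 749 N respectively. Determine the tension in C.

T_C ≈ 1420 N

Resolve: ΣF_x = 828 cos 201° + 749 cos 101° + T_C cos 33° + T_D cos 257.2° = 0.
        ΣF_y = 828 sin 201° + 749 sin 101° + T_C sin 33° + T_D sin 257.2° = 0.
The known terms sum to (-915.9, 438.5) N, so 0.8387 T_C − 0.2215 T_D = 915.9 and 0.5446 T_C − 0.9751 T_D = -438.5.
Solving simultaneously: T_C = 1420 N, T_D = 1243 N.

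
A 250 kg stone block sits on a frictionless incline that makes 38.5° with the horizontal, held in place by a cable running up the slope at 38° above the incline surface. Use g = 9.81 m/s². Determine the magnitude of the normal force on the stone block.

Take axes along and perpendicular to the incline. Weight components: W sin 38.5° = 1527 N down-slope, W cos 38.5° = 1919 N into the surface.
Along incline: T cos 38° = W sin 38.5° → T = 1937 N.
Perpendicular: N = W cos 38.5° − T sin 38° = 726.5 N.

N ≈ 727 N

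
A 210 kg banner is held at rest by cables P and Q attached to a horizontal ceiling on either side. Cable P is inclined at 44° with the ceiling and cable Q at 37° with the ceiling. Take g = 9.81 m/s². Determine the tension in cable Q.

T_Q ≈ 1500 N

Weight W = 210 × 9.81 = 2060 N acts straight down.
Horizontal: T_P cos 44° = T_Q cos 37°  →  T_P = 1.11 T_Q.
Vertical: T_P sin 44° + T_Q sin 37° = 2060.
Substituting the horizontal relation into the vertical equation gives 1.373 T_Q = 2060, so T_Q = 1500 N.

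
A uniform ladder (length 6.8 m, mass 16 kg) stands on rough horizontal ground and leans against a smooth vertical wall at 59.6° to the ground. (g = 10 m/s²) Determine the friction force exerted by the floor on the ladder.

f ≈ 46.9 N

Torques about the foot: N_wall · 6.8 sin 59.6° = 16×10×3.4 cos 59.6° → N_wall = 46.936 N.
ΣF_x = 0: f_floor = N_wall = 46.936 N.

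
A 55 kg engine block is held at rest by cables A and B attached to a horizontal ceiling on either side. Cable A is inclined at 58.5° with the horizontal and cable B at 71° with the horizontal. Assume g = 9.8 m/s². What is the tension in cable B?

Weight W = 55 × 9.8 = 539 N acts straight down.
Horizontal: T_A cos 58.5° = T_B cos 71°  →  T_A = 0.6231 T_B.
Vertical: T_A sin 58.5° + T_B sin 71° = 539.
Substituting the horizontal relation into the vertical equation gives 1.477 T_B = 539, so T_B = 365 N.

T_B ≈ 365 N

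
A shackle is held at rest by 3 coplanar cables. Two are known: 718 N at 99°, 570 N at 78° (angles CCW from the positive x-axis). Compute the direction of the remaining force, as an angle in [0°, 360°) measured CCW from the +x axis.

Sum the known components: ΣF_x = 6.19 N, ΣF_y = 1267 N.
For equilibrium the remaining force must supply (−ΣF_x, −ΣF_y) = (-6.19, -1267) N.
Magnitude = √((-6.19)² + (-1267)²) = 1267 N; direction = atan2(-1267, -6.19) = 269.7°.

θ ≈ 270°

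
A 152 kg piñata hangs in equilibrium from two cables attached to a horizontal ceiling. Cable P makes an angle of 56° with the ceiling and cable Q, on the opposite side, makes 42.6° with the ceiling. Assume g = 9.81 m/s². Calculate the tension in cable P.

Weight W = 152 × 9.81 = 1491 N acts straight down.
Horizontal: T_P cos 56° = T_Q cos 42.6°  →  T_Q = 0.7597 T_P.
Vertical: T_P sin 56° + T_Q sin 42.6° = 1491.
Substituting the horizontal relation into the vertical equation gives 1.343 T_P = 1491, so T_P = 1110 N.

T_P ≈ 1110 N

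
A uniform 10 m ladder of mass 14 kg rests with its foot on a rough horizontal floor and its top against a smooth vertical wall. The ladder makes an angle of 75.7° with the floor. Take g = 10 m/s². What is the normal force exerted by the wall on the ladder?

Torques about the foot: N_wall · 10 sin 75.7° = 14×10×5 cos 75.7° → N_wall = 17.843 N.

N_wall ≈ 17.8 N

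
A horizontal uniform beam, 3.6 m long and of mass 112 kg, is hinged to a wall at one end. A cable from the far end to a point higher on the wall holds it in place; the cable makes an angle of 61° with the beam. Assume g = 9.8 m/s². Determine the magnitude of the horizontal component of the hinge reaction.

H_x ≈ 304 N

Take torques about the hinge: T sin 61° · 3.6 = 112×9.8×1.8 = 1975.7 N·m.
So T = 1975.7 / (0.8746 × 3.6) = 627.47 N.
ΣF_x = 0: H_x = T cos 61° = 304.2 N.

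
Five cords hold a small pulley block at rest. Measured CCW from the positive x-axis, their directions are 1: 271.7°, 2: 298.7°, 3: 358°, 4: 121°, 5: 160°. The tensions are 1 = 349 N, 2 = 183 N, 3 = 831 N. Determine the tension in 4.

T_4 ≈ 299 N

Resolve: ΣF_x = 349 cos 271.7° + 183 cos 298.7° + 831 cos 358° + T_4 cos 121° + T_5 cos 160° = 0.
        ΣF_y = 349 sin 271.7° + 183 sin 298.7° + 831 sin 358° + T_4 sin 121° + T_5 sin 160° = 0.
The known terms sum to (928.7, -538.4) N, so -0.5150 T_4 − 0.9397 T_5 = -928.7 and 0.8572 T_4 + 0.3420 T_5 = 538.4.
Solving simultaneously: T_4 = 299.1 N, T_5 = 824.4 N.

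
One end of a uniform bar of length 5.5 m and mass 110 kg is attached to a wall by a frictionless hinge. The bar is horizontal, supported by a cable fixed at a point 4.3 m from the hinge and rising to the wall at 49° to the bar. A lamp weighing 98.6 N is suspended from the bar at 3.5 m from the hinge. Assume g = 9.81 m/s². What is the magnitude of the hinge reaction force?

Take torques about the hinge: T sin 49° · 4.3 = 110×9.81×2.75 + 98.6×3.5 = 3312.6 N·m.
So T = 3312.6 / (0.7547 × 4.3) = 1020.8 N.
ΣF_x = 0: H_x = T cos 49° = 669.68 N.
ΣF_y = 0: H_y = (110×9.81 + 98.6) − T sin 49° = 1177.7 − 770.38 = 407.32 N.
|H| = √(H_x² + H_y²) = √((669.68)² + (407.32)²) = 783.83 N.

|H| ≈ 784 N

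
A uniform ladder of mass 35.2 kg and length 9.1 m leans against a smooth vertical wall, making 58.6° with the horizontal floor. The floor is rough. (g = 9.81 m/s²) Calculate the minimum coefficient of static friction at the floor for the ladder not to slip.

ΣF_y = 0: N_floor = 35.2×9.81 = 345.31 N.
Torques about the foot: N_wall · 9.1 sin 58.6° = 35.2×9.81×4.55 cos 58.6° → N_wall = 105.39 N.
ΣF_x = 0: f_floor = N_wall = 105.39 N.
μ_min = f_floor / N_floor = 105.39 / 345.31 = 0.3052.

μ_min ≈ 0.305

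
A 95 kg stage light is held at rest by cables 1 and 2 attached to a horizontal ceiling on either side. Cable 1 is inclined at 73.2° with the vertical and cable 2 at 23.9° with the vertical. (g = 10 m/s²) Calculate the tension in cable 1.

T_1 ≈ 388 N

Angles from the horizontal: cable 1 is 90° − 73.2° = 16.8°, cable 2 is 90° − 23.9° = 66.1°.
Weight W = 95 × 10 = 950 N acts straight down.
Horizontal: T_1 cos 16.8° = T_2 cos 66.1°  →  T_2 = 2.363 T_1.
Vertical: T_1 sin 16.8° + T_2 sin 66.1° = 950.
Substituting the horizontal relation into the vertical equation gives 2.449 T_1 = 950, so T_1 = 387.9 N.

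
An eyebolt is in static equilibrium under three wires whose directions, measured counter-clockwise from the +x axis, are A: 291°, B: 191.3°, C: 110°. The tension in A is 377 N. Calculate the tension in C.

Resolve: ΣF_x = 377 cos 291° + T_B cos 191.3° + T_C cos 110° = 0.
        ΣF_y = 377 sin 291° + T_B sin 191.3° + T_C sin 110° = 0.
The known terms sum to (135.1, -352) N, so -0.9806 T_B − 0.3420 T_C = -135.1 and -0.1959 T_B + 0.9397 T_C = 352.
Solving simultaneously: T_B = 6.656 N, T_C = 375.9 N.

T_C ≈ 376 N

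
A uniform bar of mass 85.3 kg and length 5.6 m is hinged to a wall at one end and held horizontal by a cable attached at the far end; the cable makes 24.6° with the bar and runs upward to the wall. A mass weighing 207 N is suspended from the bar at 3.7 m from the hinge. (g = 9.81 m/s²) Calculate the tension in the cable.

T ≈ 1330 N

Take torques about the hinge: T sin 24.6° · 5.6 = 85.3×9.81×2.8 + 207×3.7 = 3108.9 N·m.
So T = 3108.9 / (0.4163 × 5.6) = 1333.6 N.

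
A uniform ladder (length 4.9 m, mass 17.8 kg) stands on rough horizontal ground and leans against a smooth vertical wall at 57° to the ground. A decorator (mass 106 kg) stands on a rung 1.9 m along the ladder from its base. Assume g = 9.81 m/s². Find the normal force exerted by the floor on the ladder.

N_floor ≈ 1210 N

ΣF_y = 0: N_floor = 17.8×9.81 + 106×9.81 = 1214.5 N.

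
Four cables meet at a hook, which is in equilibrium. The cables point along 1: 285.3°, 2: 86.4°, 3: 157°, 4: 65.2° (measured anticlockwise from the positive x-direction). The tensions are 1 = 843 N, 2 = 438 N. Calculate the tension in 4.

Resolve: ΣF_x = 843 cos 285.3° + 438 cos 86.4° + T_3 cos 157° + T_4 cos 65.2° = 0.
        ΣF_y = 843 sin 285.3° + 438 sin 86.4° + T_3 sin 157° + T_4 sin 65.2° = 0.
The known terms sum to (249.9, -376) N, so -0.9205 T_3 + 0.4195 T_4 = -249.9 and 0.3907 T_3 + 0.9078 T_4 = 376.
Solving simultaneously: T_3 = 384.8 N, T_4 = 248.6 N.

T_4 ≈ 249 N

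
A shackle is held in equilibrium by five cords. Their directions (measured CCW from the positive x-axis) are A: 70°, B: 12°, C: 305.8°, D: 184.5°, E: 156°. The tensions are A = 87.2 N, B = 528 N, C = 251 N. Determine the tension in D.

Resolve: ΣF_x = 87.2 cos 70° + 528 cos 12° + 251 cos 305.8° + T_D cos 184.5° + T_E cos 156° = 0.
        ΣF_y = 87.2 sin 70° + 528 sin 12° + 251 sin 305.8° + T_D sin 184.5° + T_E sin 156° = 0.
The known terms sum to (693.1, -11.86) N, so -0.9969 T_D − 0.9135 T_E = -693.1 and -0.0785 T_D + 0.4067 T_E = 11.86.
Solving simultaneously: T_D = 568.1 N, T_E = 138.7 N.

T_D ≈ 568 N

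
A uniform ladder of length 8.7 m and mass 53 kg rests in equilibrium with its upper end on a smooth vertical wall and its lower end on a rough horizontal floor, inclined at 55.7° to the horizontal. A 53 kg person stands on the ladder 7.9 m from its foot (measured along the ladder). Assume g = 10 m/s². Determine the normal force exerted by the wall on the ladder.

N_wall ≈ 509 N

Torques about the foot: N_wall · 8.7 sin 55.7° = 53×10×4.35 cos 55.7° + 53×10×7.9 cos 55.7° → N_wall = 509.07 N.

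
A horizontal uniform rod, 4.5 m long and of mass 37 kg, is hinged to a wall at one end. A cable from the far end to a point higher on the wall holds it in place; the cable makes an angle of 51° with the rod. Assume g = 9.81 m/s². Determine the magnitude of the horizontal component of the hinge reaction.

H_x ≈ 147 N

Take torques about the hinge: T sin 51° · 4.5 = 37×9.81×2.25 = 816.68 N·m.
So T = 816.68 / (0.7771 × 4.5) = 233.53 N.
ΣF_x = 0: H_x = T cos 51° = 146.96 N.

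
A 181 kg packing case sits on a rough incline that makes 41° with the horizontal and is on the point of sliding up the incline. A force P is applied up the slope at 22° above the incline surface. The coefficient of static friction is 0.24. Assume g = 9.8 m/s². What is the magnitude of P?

P ≈ 1460 N

On the verge of sliding up the incline, friction equals μN and acts down the slope.
Perpendicular: N + P sin 22° = W cos 41° = 1339 N.
Along incline: P cos 22° = W sin 41° + μN  with W sin 41° = 1164 N.
Solving the pair for P and N: P = 1460 N, N = 791.8 N (and f = μN = 190 N).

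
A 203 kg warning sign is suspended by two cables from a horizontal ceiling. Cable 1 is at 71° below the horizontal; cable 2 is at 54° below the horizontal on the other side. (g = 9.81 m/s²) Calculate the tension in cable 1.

Weight W = 203 × 9.81 = 1991 N acts straight down.
Horizontal: T_1 cos 71° = T_2 cos 54°  →  T_2 = 0.5539 T_1.
Vertical: T_1 sin 71° + T_2 sin 54° = 1991.
Substituting the horizontal relation into the vertical equation gives 1.394 T_1 = 1991, so T_1 = 1429 N.

T_1 ≈ 1430 N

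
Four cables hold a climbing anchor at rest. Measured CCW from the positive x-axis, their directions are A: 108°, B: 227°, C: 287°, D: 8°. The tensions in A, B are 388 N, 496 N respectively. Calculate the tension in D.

Resolve: ΣF_x = 388 cos 108° + 496 cos 227° + T_C cos 287° + T_D cos 8° = 0.
        ΣF_y = 388 sin 108° + 496 sin 227° + T_C sin 287° + T_D sin 8° = 0.
The known terms sum to (-458.2, 6.258) N, so 0.2924 T_C + 0.9903 T_D = 458.2 and -0.9563 T_C + 0.1392 T_D = -6.258.
Solving simultaneously: T_C = 70.83 N, T_D = 441.8 N.

T_D ≈ 442 N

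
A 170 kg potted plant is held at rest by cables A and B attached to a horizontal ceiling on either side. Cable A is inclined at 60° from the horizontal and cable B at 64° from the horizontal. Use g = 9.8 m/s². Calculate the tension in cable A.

Weight W = 170 × 9.8 = 1666 N acts straight down.
Horizontal: T_A cos 60° = T_B cos 64°  →  T_B = 1.141 T_A.
Vertical: T_A sin 60° + T_B sin 64° = 1666.
Substituting the horizontal relation into the vertical equation gives 1.891 T_A = 1666, so T_A = 880.9 N.

T_A ≈ 881 N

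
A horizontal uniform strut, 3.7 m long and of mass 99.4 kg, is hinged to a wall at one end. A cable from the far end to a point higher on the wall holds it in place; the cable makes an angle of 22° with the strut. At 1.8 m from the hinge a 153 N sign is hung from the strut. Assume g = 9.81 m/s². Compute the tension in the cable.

T ≈ 1500 N

Take torques about the hinge: T sin 22° · 3.7 = 99.4×9.81×1.85 + 153×1.8 = 2079.4 N·m.
So T = 2079.4 / (0.3746 × 3.7) = 1500.2 N.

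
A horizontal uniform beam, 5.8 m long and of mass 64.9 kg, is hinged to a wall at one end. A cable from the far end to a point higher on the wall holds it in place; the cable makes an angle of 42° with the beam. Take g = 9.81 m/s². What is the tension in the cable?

Take torques about the hinge: T sin 42° · 5.8 = 64.9×9.81×2.9 = 1846.3 N·m.
So T = 1846.3 / (0.6691 × 5.8) = 475.74 N.

T ≈ 476 N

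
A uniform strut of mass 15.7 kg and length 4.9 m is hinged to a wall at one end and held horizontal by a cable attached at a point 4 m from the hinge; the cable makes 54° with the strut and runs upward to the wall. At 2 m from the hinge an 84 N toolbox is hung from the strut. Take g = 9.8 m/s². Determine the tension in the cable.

T ≈ 168 N

Take torques about the hinge: T sin 54° · 4 = 15.7×9.8×2.45 + 84×2 = 544.96 N·m.
So T = 544.96 / (0.8090 × 4) = 168.4 N.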